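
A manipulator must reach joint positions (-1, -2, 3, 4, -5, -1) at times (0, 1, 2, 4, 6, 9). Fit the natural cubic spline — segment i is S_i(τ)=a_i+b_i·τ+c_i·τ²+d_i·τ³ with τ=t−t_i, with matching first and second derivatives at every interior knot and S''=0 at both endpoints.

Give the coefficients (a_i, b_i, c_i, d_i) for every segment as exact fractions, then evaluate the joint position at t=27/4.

  seg 0: a=-1 b=-3227/1191 c=0 d=2036/1191
  seg 1: a=-2 b=2881/1191 c=2036/397 d=-3034/1191
  seg 2: a=3 b=5995/1191 c=-998/397 d=1177/9528
  seg 3: a=4 b=-8431/2382 c=-2815/1588 d=6157/9528
  seg 4: a=-5 b=-3425/1191 c=1671/794 d=-557/2382
S(27/4) = -308537/50816

Δ: Δ0=-1, Δ1=5, Δ2=1/2, Δ3=-9/2, Δ4=4/3
row 1: diag=4, rhs=36; c'=1/4, d'=9
row 2: denom=6−1·1/4=23/4; d'=(-27−1·9)/(23/4)=-144/23
row 3: denom=8−2·8/23=168/23; d'=(-30−2·-144/23)/(168/23)=-67/28
row 4: denom=10−2·23/84=397/42; d'=(35−2·-67/28)/(397/42)=1671/397
back: M4=1671/397
back: M3=-67/28−23/84·1671/397=-2815/794
back: M2=-144/23−8/23·-2815/794=-1996/397
back: M1=9−1/4·-1996/397=4072/397
M: M0=0, M1=4072/397, M2=-1996/397, M3=-2815/794, M4=1671/397, M5=0
seg 0: a=-1, c=M0/2=0, d=(M1−M0)/(6·1)=2036/1191, b=Δ0−h0·(2M0+M1)/6=-3227/1191
seg 1: a=-2, c=M1/2=2036/397, d=(M2−M1)/(6·1)=-3034/1191, b=Δ1−h1·(2M1+M2)/6=2881/1191
seg 2: a=3, c=M2/2=-998/397, d=(M3−M2)/(6·2)=1177/9528, b=Δ2−h2·(2M2+M3)/6=5995/1191
seg 3: a=4, c=M3/2=-2815/1588, d=(M4−M3)/(6·2)=6157/9528, b=Δ3−h3·(2M3+M4)/6=-8431/2382
seg 4: a=-5, c=M4/2=1671/794, d=(M5−M4)/(6·3)=-557/2382, b=Δ4−h4·(2M4+M5)/6=-3425/1191
t_q=27/4 → seg 4, τ=3/4; S=-5+-3425/1191·τ+1671/794·τ²+-557/2382·τ³=-308537/50816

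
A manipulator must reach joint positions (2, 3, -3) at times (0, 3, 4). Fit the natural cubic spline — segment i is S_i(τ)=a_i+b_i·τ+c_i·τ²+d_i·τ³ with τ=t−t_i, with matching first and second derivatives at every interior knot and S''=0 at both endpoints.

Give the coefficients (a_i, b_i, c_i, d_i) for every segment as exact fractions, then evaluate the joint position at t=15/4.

Δ: Δ0=1/3, Δ1=-6
row 1: diag=8, rhs=-38; c'=1/8, d'=-19/4
back: M1=-19/4
M: M0=0, M1=-19/4, M2=0
seg 0: a=2, c=M0/2=0, d=(M1−M0)/(6·3)=-19/72, b=Δ0−h0·(2M0+M1)/6=65/24
seg 1: a=3, c=M1/2=-19/8, d=(M2−M1)/(6·1)=19/24, b=Δ1−h1·(2M1+M2)/6=-53/12
t_q=15/4 → seg 1, τ=3/4; S=3+-53/12·τ+-19/8·τ²+19/24·τ³=-673/512

  seg 0: a=2 b=65/24 c=0 d=-19/72
  seg 1: a=3 b=-53/12 c=-19/8 d=19/24
S(15/4) = -673/512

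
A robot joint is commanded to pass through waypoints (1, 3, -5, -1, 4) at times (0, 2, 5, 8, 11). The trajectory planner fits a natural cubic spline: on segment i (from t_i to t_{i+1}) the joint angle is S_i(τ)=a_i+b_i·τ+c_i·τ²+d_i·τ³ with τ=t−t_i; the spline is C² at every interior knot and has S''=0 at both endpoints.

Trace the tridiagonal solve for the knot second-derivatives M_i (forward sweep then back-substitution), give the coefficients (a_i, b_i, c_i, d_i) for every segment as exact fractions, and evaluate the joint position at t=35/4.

Δ: Δ0=1, Δ1=-8/3, Δ2=4/3, Δ3=5/3
row 1: diag=10, rhs=-22; c'=3/10, d'=-11/5
row 2: denom=12−3·3/10=111/10; d'=(24−3·-11/5)/(111/10)=102/37
row 3: denom=12−3·10/37=414/37; d'=(2−3·102/37)/(414/37)=-116/207
back: M3=-116/207
back: M2=102/37−10/37·-116/207=602/207
back: M1=-11/5−3/10·602/207=-212/69
M: M0=0, M1=-212/69, M2=602/207, M3=-116/207, M4=0
seg 0: a=1, c=M0/2=0, d=(M1−M0)/(6·2)=-53/207, b=Δ0−h0·(2M0+M1)/6=419/207
seg 1: a=3, c=M1/2=-106/69, d=(M2−M1)/(6·3)=619/1863, b=Δ1−h1·(2M1+M2)/6=-217/207
seg 2: a=-5, c=M2/2=301/207, d=(M3−M2)/(6·3)=-359/1863, b=Δ2−h2·(2M2+M3)/6=-268/207
seg 3: a=-1, c=M3/2=-58/207, d=(M4−M3)/(6·3)=58/1863, b=Δ3−h3·(2M3+M4)/6=461/207
t_q=35/4 → seg 3, τ=3/4; S=-1+461/207·τ+-58/207·τ²+58/1863·τ³=387/736

  seg 0: a=1 b=419/207 c=0 d=-53/207
  seg 1: a=3 b=-217/207 c=-106/69 d=619/1863
  seg 2: a=-5 b=-268/207 c=301/207 d=-359/1863
  seg 3: a=-1 b=461/207 c=-58/207 d=58/1863
S(35/4) = 387/736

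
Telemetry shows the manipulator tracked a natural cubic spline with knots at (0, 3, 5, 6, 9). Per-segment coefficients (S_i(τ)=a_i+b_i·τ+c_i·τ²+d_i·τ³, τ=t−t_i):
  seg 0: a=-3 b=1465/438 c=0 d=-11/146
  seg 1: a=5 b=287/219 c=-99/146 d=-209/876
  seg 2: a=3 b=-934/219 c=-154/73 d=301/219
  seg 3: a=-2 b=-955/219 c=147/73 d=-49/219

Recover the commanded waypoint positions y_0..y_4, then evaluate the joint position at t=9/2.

y_0=-3 y_1=5 y_2=3 y_3=-2 y_4=-3
S(9/2) = 10827/2336

y_0 = S_0(0) = a_0 = -3
y_1 = S_1(0) = a_1 = 5
y_2 = S_2(0) = a_2 = 3
y_3 = S_3(0) = a_3 = -2
y_4 = S_3(3) = -3
t_q=9/2 is in segment 1 (τ=3/2); S_1(τ)=10827/2336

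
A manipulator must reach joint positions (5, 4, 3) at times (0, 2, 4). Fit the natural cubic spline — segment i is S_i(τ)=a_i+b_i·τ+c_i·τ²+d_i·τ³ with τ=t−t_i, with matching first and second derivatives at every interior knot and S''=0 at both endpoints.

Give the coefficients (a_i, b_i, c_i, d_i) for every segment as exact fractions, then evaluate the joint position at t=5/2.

Δ: Δ0=-1/2, Δ1=-1/2
row 1: diag=8, rhs=0; c'=1/4, d'=0
back: M1=0
M: M0=0, M1=0, M2=0
seg 0: a=5, c=M0/2=0, d=(M1−M0)/(6·2)=0, b=Δ0−h0·(2M0+M1)/6=-1/2
seg 1: a=4, c=M1/2=0, d=(M2−M1)/(6·2)=0, b=Δ1−h1·(2M1+M2)/6=-1/2
t_q=5/2 → seg 1, τ=1/2; S=4+-1/2·τ+0·τ²+0·τ³=15/4

  seg 0: a=5 b=-1/2 c=0 d=0
  seg 1: a=4 b=-1/2 c=0 d=0
S(5/2) = 15/4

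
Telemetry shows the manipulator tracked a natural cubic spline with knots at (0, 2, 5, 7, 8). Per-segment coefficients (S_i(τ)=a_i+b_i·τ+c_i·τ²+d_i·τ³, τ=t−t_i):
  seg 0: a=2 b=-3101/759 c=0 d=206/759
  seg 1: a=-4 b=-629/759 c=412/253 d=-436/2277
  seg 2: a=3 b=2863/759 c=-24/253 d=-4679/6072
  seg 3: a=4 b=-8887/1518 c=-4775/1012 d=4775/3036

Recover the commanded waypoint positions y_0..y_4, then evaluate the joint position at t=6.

y_0=2 y_1=-4 y_2=3 y_3=4 y_4=-5
S(6) = 11955/2024

y_0 = S_0(0) = a_0 = 2
y_1 = S_1(0) = a_1 = -4
y_2 = S_2(0) = a_2 = 3
y_3 = S_3(0) = a_3 = 4
y_4 = S_3(1) = -5
t_q=6 is in segment 2 (τ=1); S_2(τ)=11955/2024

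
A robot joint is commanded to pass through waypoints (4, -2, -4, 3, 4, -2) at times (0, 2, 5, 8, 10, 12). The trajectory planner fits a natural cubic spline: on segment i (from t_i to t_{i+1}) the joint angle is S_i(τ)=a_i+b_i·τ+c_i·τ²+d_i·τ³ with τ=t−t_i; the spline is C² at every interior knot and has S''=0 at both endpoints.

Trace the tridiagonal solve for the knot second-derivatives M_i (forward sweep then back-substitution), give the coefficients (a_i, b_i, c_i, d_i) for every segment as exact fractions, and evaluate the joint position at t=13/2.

Δ: Δ0=-3, Δ1=-2/3, Δ2=7/3, Δ3=1/2, Δ4=-3
row 1: diag=10, rhs=14; c'=3/10, d'=7/5
row 2: denom=12−3·3/10=111/10; d'=(18−3·7/5)/(111/10)=46/37
row 3: denom=10−3·10/37=340/37; d'=(-11−3·46/37)/(340/37)=-109/68
row 4: denom=8−2·37/170=643/85; d'=(-21−2·-109/68)/(643/85)=-3025/1286
back: M4=-3025/1286
back: M3=-109/68−37/170·-3025/1286=-1403/1286
back: M2=46/37−10/37·-1403/1286=989/643
back: M1=7/5−3/10·989/643=1207/1286
M: M0=0, M1=1207/1286, M2=989/643, M3=-1403/1286, M4=-3025/1286, M5=0
seg 0: a=4, c=M0/2=0, d=(M1−M0)/(6·2)=1207/15432, b=Δ0−h0·(2M0+M1)/6=-12781/3858
seg 1: a=-2, c=M1/2=1207/2572, d=(M2−M1)/(6·3)=257/7716, b=Δ1−h1·(2M1+M2)/6=-4580/1929
seg 2: a=-4, c=M2/2=989/1286, d=(M3−M2)/(6·3)=-1127/7716, b=Δ2−h2·(2M2+M3)/6=10345/7716
seg 3: a=3, c=M3/2=-1403/2572, d=(M4−M3)/(6·2)=-811/7716, b=Δ3−h3·(2M3+M4)/6=3880/1929
seg 4: a=4, c=M4/2=-3025/2572, d=(M5−M4)/(6·2)=3025/15432, b=Δ4−h4·(2M4+M5)/6=-2762/1929
t_q=13/2 → seg 2, τ=3/2; S=-4+10345/7716·τ+989/1286·τ²+-1127/7716·τ³=-15463/20576

  seg 0: a=4 b=-12781/3858 c=0 d=1207/15432
  seg 1: a=-2 b=-4580/1929 c=1207/2572 d=257/7716
  seg 2: a=-4 b=10345/7716 c=989/1286 d=-1127/7716
  seg 3: a=3 b=3880/1929 c=-1403/2572 d=-811/7716
  seg 4: a=4 b=-2762/1929 c=-3025/2572 d=3025/15432
S(13/2) = -15463/20576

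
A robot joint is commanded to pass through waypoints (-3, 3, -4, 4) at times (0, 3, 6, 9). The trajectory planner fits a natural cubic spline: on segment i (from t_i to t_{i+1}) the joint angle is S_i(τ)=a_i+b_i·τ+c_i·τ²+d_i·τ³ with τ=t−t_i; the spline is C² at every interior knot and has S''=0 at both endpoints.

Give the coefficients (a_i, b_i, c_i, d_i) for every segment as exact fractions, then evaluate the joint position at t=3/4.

Δ: Δ0=2, Δ1=-7/3, Δ2=8/3
row 1: diag=12, rhs=-26; c'=1/4, d'=-13/6
row 2: denom=12−3·1/4=45/4; d'=(30−3·-13/6)/(45/4)=146/45
back: M2=146/45
back: M1=-13/6−1/4·146/45=-134/45
M: M0=0, M1=-134/45, M2=146/45, M3=0
seg 0: a=-3, c=M0/2=0, d=(M1−M0)/(6·3)=-67/405, b=Δ0−h0·(2M0+M1)/6=157/45
seg 1: a=3, c=M1/2=-67/45, d=(M2−M1)/(6·3)=28/81, b=Δ1−h1·(2M1+M2)/6=-44/45
seg 2: a=-4, c=M2/2=73/45, d=(M3−M2)/(6·3)=-73/405, b=Δ2−h2·(2M2+M3)/6=-26/45
t_q=3/4 → seg 0, τ=3/4; S=-3+157/45·τ+0·τ²+-67/405·τ³=-29/64

  seg 0: a=-3 b=157/45 c=0 d=-67/405
  seg 1: a=3 b=-44/45 c=-67/45 d=28/81
  seg 2: a=-4 b=-26/45 c=73/45 d=-73/405
S(3/4) = -29/64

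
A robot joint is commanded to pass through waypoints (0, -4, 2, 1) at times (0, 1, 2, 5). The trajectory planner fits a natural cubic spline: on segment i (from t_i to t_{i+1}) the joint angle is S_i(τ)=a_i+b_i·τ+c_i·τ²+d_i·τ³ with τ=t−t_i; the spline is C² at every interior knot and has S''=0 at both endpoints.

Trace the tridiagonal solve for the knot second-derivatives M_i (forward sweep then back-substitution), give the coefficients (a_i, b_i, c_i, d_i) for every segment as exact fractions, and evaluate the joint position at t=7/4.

  seg 0: a=0 b=-631/93 c=0 d=259/93
  seg 1: a=-4 b=146/93 c=259/31 d=-365/93
  seg 2: a=2 b=605/93 c=-106/31 d=106/279
S(7/4) = 439/1984

Δ: Δ0=-4, Δ1=6, Δ2=-1/3
row 1: diag=4, rhs=60; c'=1/4, d'=15
row 2: denom=8−1·1/4=31/4; d'=(-38−1·15)/(31/4)=-212/31
back: M2=-212/31
back: M1=15−1/4·-212/31=518/31
M: M0=0, M1=518/31, M2=-212/31, M3=0
seg 0: a=0, c=M0/2=0, d=(M1−M0)/(6·1)=259/93, b=Δ0−h0·(2M0+M1)/6=-631/93
seg 1: a=-4, c=M1/2=259/31, d=(M2−M1)/(6·1)=-365/93, b=Δ1−h1·(2M1+M2)/6=146/93
seg 2: a=2, c=M2/2=-106/31, d=(M3−M2)/(6·3)=106/279, b=Δ2−h2·(2M2+M3)/6=605/93
t_q=7/4 → seg 1, τ=3/4; S=-4+146/93·τ+259/31·τ²+-365/93·τ³=439/1984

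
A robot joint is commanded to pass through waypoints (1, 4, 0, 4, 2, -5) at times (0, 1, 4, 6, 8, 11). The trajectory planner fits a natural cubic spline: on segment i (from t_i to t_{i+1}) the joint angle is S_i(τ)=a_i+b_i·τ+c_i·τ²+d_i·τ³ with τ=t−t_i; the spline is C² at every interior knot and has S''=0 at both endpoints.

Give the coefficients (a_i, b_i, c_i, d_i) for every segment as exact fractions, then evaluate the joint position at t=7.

  seg 0: a=1 b=1606/423 c=0 d=-337/423
  seg 1: a=4 b=595/423 c=-337/141 d=1874/3807
  seg 2: a=0 b=151/423 c=863/423 d=-1031/1692
  seg 3: a=4 b=170/141 c=-1367/846 d=217/846
  seg 4: a=2 b=-922/423 c=-65/846 d=65/7614
S(7) = 1627/423

Δ: Δ0=3, Δ1=-4/3, Δ2=2, Δ3=-1, Δ4=-7/3
row 1: diag=8, rhs=-26; c'=3/8, d'=-13/4
row 2: denom=10−3·3/8=71/8; d'=(20−3·-13/4)/(71/8)=238/71
row 3: denom=8−2·16/71=536/71; d'=(-18−2·238/71)/(536/71)=-877/268
row 4: denom=10−2·71/268=1269/134; d'=(-8−2·-877/268)/(1269/134)=-65/423
back: M4=-65/423
back: M3=-877/268−71/268·-65/423=-1367/423
back: M2=238/71−16/71·-1367/423=1726/423
back: M1=-13/4−3/8·1726/423=-674/141
M: M0=0, M1=-674/141, M2=1726/423, M3=-1367/423, M4=-65/423, M5=0
seg 0: a=1, c=M0/2=0, d=(M1−M0)/(6·1)=-337/423, b=Δ0−h0·(2M0+M1)/6=1606/423
seg 1: a=4, c=M1/2=-337/141, d=(M2−M1)/(6·3)=1874/3807, b=Δ1−h1·(2M1+M2)/6=595/423
seg 2: a=0, c=M2/2=863/423, d=(M3−M2)/(6·2)=-1031/1692, b=Δ2−h2·(2M2+M3)/6=151/423
seg 3: a=4, c=M3/2=-1367/846, d=(M4−M3)/(6·2)=217/846, b=Δ3−h3·(2M3+M4)/6=170/141
seg 4: a=2, c=M4/2=-65/846, d=(M5−M4)/(6·3)=65/7614, b=Δ4−h4·(2M4+M5)/6=-922/423
t_q=7 → seg 3, τ=1; S=4+170/141·τ+-1367/846·τ²+217/846·τ³=1627/423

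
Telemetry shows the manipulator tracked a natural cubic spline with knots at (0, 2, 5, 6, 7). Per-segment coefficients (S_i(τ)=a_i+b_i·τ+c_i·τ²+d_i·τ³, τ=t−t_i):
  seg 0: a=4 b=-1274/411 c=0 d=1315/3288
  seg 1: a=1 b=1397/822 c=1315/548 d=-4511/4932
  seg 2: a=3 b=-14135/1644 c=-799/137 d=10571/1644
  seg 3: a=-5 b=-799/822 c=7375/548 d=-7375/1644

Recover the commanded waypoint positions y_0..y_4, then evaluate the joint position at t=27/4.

y_0 = S_0(0) = a_0 = 4
y_1 = S_1(0) = a_1 = 1
y_2 = S_2(0) = a_2 = 3
y_3 = S_3(0) = a_3 = -5
y_4 = S_3(1) = 3
t_q=27/4 is in segment 3 (τ=3/4); S_3(τ)=-1803/35072

y_0=4 y_1=1 y_2=3 y_3=-5 y_4=3
S(27/4) = -1803/35072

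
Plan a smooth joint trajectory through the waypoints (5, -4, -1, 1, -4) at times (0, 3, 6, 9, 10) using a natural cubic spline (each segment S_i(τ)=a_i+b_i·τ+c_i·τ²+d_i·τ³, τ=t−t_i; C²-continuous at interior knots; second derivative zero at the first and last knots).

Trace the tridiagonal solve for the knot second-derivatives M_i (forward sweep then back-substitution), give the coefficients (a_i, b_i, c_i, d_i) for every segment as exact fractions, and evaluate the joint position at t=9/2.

  seg 0: a=5 b=-1277/324 c=0 d=305/2916
  seg 1: a=-4 b=-181/162 c=305/324 d=-229/2916
  seg 2: a=-1 b=781/324 c=19/81 d=-793/2916
  seg 3: a=1 b=-571/162 c=-239/108 d=239/324
S(9/2) = -367/96

Δ: Δ0=-3, Δ1=1, Δ2=2/3, Δ3=-5
row 1: diag=12, rhs=24; c'=1/4, d'=2
row 2: denom=12−3·1/4=45/4; d'=(-2−3·2)/(45/4)=-32/45
row 3: denom=8−3·4/15=36/5; d'=(-34−3·-32/45)/(36/5)=-239/54
back: M3=-239/54
back: M2=-32/45−4/15·-239/54=38/81
back: M1=2−1/4·38/81=305/162
M: M0=0, M1=305/162, M2=38/81, M3=-239/54, M4=0
seg 0: a=5, c=M0/2=0, d=(M1−M0)/(6·3)=305/2916, b=Δ0−h0·(2M0+M1)/6=-1277/324
seg 1: a=-4, c=M1/2=305/324, d=(M2−M1)/(6·3)=-229/2916, b=Δ1−h1·(2M1+M2)/6=-181/162
seg 2: a=-1, c=M2/2=19/81, d=(M3−M2)/(6·3)=-793/2916, b=Δ2−h2·(2M2+M3)/6=781/324
seg 3: a=1, c=M3/2=-239/108, d=(M4−M3)/(6·1)=239/324, b=Δ3−h3·(2M3+M4)/6=-571/162
t_q=9/2 → seg 1, τ=3/2; S=-4+-181/162·τ+305/324·τ²+-229/2916·τ³=-367/96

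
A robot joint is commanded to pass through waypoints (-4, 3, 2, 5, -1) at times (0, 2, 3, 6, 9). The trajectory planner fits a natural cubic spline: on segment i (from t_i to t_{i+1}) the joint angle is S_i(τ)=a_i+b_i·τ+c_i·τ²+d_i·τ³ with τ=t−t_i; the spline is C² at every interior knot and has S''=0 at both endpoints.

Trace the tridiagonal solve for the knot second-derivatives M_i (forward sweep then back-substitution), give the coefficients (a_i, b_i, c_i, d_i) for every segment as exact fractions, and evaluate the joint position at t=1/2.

  seg 0: a=-4 b=439/85 c=0 d=-283/680
  seg 1: a=3 b=29/170 c=-849/340 d=451/340
  seg 2: a=2 b=-287/340 c=126/85 d=-59/204
  seg 3: a=5 b=41/170 c=-381/340 d=127/1020
S(1/2) = -1599/1088

Δ: Δ0=7/2, Δ1=-1, Δ2=1, Δ3=-2
row 1: diag=6, rhs=-27; c'=1/6, d'=-9/2
row 2: denom=8−1·1/6=47/6; d'=(12−1·-9/2)/(47/6)=99/47
row 3: denom=12−3·18/47=510/47; d'=(-18−3·99/47)/(510/47)=-381/170
back: M3=-381/170
back: M2=99/47−18/47·-381/170=252/85
back: M1=-9/2−1/6·252/85=-849/170
M: M0=0, M1=-849/170, M2=252/85, M3=-381/170, M4=0
seg 0: a=-4, c=M0/2=0, d=(M1−M0)/(6·2)=-283/680, b=Δ0−h0·(2M0+M1)/6=439/85
seg 1: a=3, c=M1/2=-849/340, d=(M2−M1)/(6·1)=451/340, b=Δ1−h1·(2M1+M2)/6=29/170
seg 2: a=2, c=M2/2=126/85, d=(M3−M2)/(6·3)=-59/204, b=Δ2−h2·(2M2+M3)/6=-287/340
seg 3: a=5, c=M3/2=-381/340, d=(M4−M3)/(6·3)=127/1020, b=Δ3−h3·(2M3+M4)/6=41/170
t_q=1/2 → seg 0, τ=1/2; S=-4+439/85·τ+0·τ²+-283/680·τ³=-1599/1088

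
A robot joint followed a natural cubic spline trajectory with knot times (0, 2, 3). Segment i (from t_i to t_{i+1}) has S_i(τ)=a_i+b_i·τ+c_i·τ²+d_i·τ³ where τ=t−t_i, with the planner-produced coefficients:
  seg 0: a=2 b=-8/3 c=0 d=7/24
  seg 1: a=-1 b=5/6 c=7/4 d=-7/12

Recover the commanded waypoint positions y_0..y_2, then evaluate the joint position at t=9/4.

y_0 = S_0(0) = a_0 = 2
y_1 = S_1(0) = a_1 = -1
y_2 = S_1(1) = 1
t_q=9/4 is in segment 1 (τ=1/4); S_1(τ)=-177/256

y_0=2 y_1=-1 y_2=1
S(9/4) = -177/256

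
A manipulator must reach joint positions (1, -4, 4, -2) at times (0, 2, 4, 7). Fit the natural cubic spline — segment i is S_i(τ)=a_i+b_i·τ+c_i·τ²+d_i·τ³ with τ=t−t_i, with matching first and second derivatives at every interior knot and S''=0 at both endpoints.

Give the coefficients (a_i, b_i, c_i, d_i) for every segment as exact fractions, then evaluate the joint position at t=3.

  seg 0: a=1 b=-86/19 c=0 d=77/152
  seg 1: a=-4 b=59/38 c=231/76 d=-69/76
  seg 2: a=4 b=107/38 c=-183/76 d=61/228
S(3) = -6/19

Δ: Δ0=-5/2, Δ1=4, Δ2=-2
row 1: diag=8, rhs=39; c'=1/4, d'=39/8
row 2: denom=10−2·1/4=19/2; d'=(-36−2·39/8)/(19/2)=-183/38
back: M2=-183/38
back: M1=39/8−1/4·-183/38=231/38
M: M0=0, M1=231/38, M2=-183/38, M3=0
seg 0: a=1, c=M0/2=0, d=(M1−M0)/(6·2)=77/152, b=Δ0−h0·(2M0+M1)/6=-86/19
seg 1: a=-4, c=M1/2=231/76, d=(M2−M1)/(6·2)=-69/76, b=Δ1−h1·(2M1+M2)/6=59/38
seg 2: a=4, c=M2/2=-183/76, d=(M3−M2)/(6·3)=61/228, b=Δ2−h2·(2M2+M3)/6=107/38
t_q=3 → seg 1, τ=1; S=-4+59/38·τ+231/76·τ²+-69/76·τ³=-6/19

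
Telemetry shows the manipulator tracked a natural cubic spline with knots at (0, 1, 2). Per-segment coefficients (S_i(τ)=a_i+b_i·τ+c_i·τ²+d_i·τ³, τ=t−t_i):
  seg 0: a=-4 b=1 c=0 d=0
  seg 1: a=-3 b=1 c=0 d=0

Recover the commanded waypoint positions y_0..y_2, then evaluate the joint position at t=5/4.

y_0=-4 y_1=-3 y_2=-2
S(5/4) = -11/4

y_0 = S_0(0) = a_0 = -4
y_1 = S_1(0) = a_1 = -3
y_2 = S_1(1) = -2
t_q=5/4 is in segment 1 (τ=1/4); S_1(τ)=-11/4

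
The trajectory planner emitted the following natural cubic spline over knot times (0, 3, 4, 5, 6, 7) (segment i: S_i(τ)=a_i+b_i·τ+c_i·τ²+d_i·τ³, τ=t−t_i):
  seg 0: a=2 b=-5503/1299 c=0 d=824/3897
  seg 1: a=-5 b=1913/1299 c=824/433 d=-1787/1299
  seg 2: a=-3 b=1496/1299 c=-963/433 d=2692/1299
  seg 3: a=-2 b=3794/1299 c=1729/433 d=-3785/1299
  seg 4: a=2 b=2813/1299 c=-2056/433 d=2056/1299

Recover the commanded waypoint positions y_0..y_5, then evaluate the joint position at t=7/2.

y_0 = S_0(0) = a_0 = 2
y_1 = S_1(0) = a_1 = -5
y_2 = S_2(0) = a_2 = -3
y_3 = S_3(0) = a_3 = -2
y_4 = S_4(0) = a_4 = 2
y_5 = S_4(1) = 1
t_q=7/2 is in segment 1 (τ=1/2); S_1(τ)=-13717/3464

y_0=2 y_1=-5 y_2=-3 y_3=-2 y_4=2 y_5=1
S(7/2) = -13717/3464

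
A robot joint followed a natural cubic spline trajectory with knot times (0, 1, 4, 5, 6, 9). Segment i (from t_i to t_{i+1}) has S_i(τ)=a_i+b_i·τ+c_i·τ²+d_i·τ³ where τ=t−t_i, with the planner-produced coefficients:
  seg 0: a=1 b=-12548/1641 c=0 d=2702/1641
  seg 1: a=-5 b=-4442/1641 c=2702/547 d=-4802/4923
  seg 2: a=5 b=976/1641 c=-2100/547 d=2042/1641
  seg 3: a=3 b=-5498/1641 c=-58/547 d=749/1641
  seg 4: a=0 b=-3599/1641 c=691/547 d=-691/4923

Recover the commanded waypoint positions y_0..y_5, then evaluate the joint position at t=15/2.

y_0 = S_0(0) = a_0 = 1
y_1 = S_1(0) = a_1 = -5
y_2 = S_2(0) = a_2 = 5
y_3 = S_3(0) = a_3 = 3
y_4 = S_4(0) = a_4 = 0
y_5 = S_4(3) = 1
t_q=15/2 is in segment 4 (τ=3/2); S_4(τ)=-4031/4376

y_0=1 y_1=-5 y_2=5 y_3=3 y_4=0 y_5=1
S(15/2) = -4031/4376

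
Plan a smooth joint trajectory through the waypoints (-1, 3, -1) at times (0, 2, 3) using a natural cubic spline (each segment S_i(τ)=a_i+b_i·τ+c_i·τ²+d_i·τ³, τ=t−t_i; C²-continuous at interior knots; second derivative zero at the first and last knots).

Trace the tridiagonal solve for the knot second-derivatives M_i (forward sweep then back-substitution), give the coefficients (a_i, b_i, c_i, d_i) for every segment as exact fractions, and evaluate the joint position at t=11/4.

  seg 0: a=-1 b=4 c=0 d=-1/2
  seg 1: a=3 b=-2 c=-3 d=1
S(11/4) = 15/64

Δ: Δ0=2, Δ1=-4
row 1: diag=6, rhs=-36; c'=1/6, d'=-6
back: M1=-6
M: M0=0, M1=-6, M2=0
seg 0: a=-1, c=M0/2=0, d=(M1−M0)/(6·2)=-1/2, b=Δ0−h0·(2M0+M1)/6=4
seg 1: a=3, c=M1/2=-3, d=(M2−M1)/(6·1)=1, b=Δ1−h1·(2M1+M2)/6=-2
t_q=11/4 → seg 1, τ=3/4; S=3+-2·τ+-3·τ²+1·τ³=15/64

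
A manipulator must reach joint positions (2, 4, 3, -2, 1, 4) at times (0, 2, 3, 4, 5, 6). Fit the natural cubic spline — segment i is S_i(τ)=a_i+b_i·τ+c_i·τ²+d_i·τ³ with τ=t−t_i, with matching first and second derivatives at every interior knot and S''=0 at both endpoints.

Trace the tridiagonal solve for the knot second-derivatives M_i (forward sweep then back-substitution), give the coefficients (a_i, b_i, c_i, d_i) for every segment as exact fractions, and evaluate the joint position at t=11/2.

Δ: Δ0=1, Δ1=-1, Δ2=-5, Δ3=3, Δ4=3
row 1: diag=6, rhs=-12; c'=1/6, d'=-2
row 2: denom=4−1·1/6=23/6; d'=(-24−1·-2)/(23/6)=-132/23
row 3: denom=4−1·6/23=86/23; d'=(48−1·-132/23)/(86/23)=618/43
row 4: denom=4−1·23/86=321/86; d'=(0−1·618/43)/(321/86)=-412/107
back: M4=-412/107
back: M3=618/43−23/86·-412/107=1648/107
back: M2=-132/23−6/23·1648/107=-1044/107
back: M1=-2−1/6·-1044/107=-40/107
M: M0=0, M1=-40/107, M2=-1044/107, M3=1648/107, M4=-412/107, M5=0
seg 0: a=2, c=M0/2=0, d=(M1−M0)/(6·2)=-10/321, b=Δ0−h0·(2M0+M1)/6=361/321
seg 1: a=4, c=M1/2=-20/107, d=(M2−M1)/(6·1)=-502/321, b=Δ1−h1·(2M1+M2)/6=241/321
seg 2: a=3, c=M2/2=-522/107, d=(M3−M2)/(6·1)=1346/321, b=Δ2−h2·(2M2+M3)/6=-1385/321
seg 3: a=-2, c=M3/2=824/107, d=(M4−M3)/(6·1)=-1030/321, b=Δ3−h3·(2M3+M4)/6=-479/321
seg 4: a=1, c=M4/2=-206/107, d=(M5−M4)/(6·1)=206/321, b=Δ4−h4·(2M4+M5)/6=1375/321
t_q=11/2 → seg 4, τ=1/2; S=1+1375/321·τ+-206/107·τ²+206/321·τ³=1173/428

  seg 0: a=2 b=361/321 c=0 d=-10/321
  seg 1: a=4 b=241/321 c=-20/107 d=-502/321
  seg 2: a=3 b=-1385/321 c=-522/107 d=1346/321
  seg 3: a=-2 b=-479/321 c=824/107 d=-1030/321
  seg 4: a=1 b=1375/321 c=-206/107 d=206/321
S(11/2) = 1173/428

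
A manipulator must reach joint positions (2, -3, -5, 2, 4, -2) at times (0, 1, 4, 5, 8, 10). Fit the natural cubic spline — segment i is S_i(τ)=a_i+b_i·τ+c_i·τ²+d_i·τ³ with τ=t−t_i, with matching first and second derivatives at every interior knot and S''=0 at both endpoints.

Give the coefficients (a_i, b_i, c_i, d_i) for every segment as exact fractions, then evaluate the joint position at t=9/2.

Δ: Δ0=-5, Δ1=-2/3, Δ2=7, Δ3=2/3, Δ4=-3
row 1: diag=8, rhs=26; c'=3/8, d'=13/4
row 2: denom=8−3·3/8=55/8; d'=(46−3·13/4)/(55/8)=58/11
row 3: denom=8−1·8/55=432/55; d'=(-38−1·58/11)/(432/55)=-595/108
row 4: denom=10−3·55/144=425/48; d'=(-22−3·-595/108)/(425/48)=-788/1275
back: M4=-788/1275
back: M3=-595/108−55/144·-788/1275=-4034/765
back: M2=58/11−8/55·-4034/765=23102/3825
back: M1=13/4−3/8·23102/3825=1256/1275
M: M0=0, M1=1256/1275, M2=23102/3825, M3=-4034/765, M4=-788/1275, M5=0
seg 0: a=2, c=M0/2=0, d=(M1−M0)/(6·1)=628/3825, b=Δ0−h0·(2M0+M1)/6=-19753/3825
seg 1: a=-3, c=M1/2=628/1275, d=(M2−M1)/(6·3)=9667/34425, b=Δ1−h1·(2M1+M2)/6=-17869/3825
seg 2: a=-5, c=M2/2=11551/3825, d=(M3−M2)/(6·1)=-2404/1275, b=Δ2−h2·(2M2+M3)/6=22436/3825
seg 3: a=2, c=M3/2=-2017/765, d=(M4−M3)/(6·3)=8903/34425, b=Δ3−h3·(2M3+M4)/6=1406/225
seg 4: a=4, c=M4/2=-394/1275, d=(M5−M4)/(6·2)=197/3825, b=Δ4−h4·(2M4+M5)/6=-9899/3825
t_q=9/2 → seg 2, τ=1/2; S=-5+22436/3825·τ+11551/3825·τ²+-2404/1275·τ³=-23683/15300

  seg 0: a=2 b=-19753/3825 c=0 d=628/3825
  seg 1: a=-3 b=-17869/3825 c=628/1275 d=9667/34425
  seg 2: a=-5 b=22436/3825 c=11551/3825 d=-2404/1275
  seg 3: a=2 b=1406/225 c=-2017/765 d=8903/34425
  seg 4: a=4 b=-9899/3825 c=-394/1275 d=197/3825
S(9/2) = -23683/15300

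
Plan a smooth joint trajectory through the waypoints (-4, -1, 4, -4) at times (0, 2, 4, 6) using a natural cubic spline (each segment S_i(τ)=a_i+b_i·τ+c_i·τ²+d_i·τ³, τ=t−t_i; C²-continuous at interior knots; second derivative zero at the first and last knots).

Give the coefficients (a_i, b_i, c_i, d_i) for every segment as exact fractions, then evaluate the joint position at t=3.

Δ: Δ0=3/2, Δ1=5/2, Δ2=-4
row 1: diag=8, rhs=6; c'=1/4, d'=3/4
row 2: denom=8−2·1/4=15/2; d'=(-39−2·3/4)/(15/2)=-27/5
back: M2=-27/5
back: M1=3/4−1/4·-27/5=21/10
M: M0=0, M1=21/10, M2=-27/5, M3=0
seg 0: a=-4, c=M0/2=0, d=(M1−M0)/(6·2)=7/40, b=Δ0−h0·(2M0+M1)/6=4/5
seg 1: a=-1, c=M1/2=21/20, d=(M2−M1)/(6·2)=-5/8, b=Δ1−h1·(2M1+M2)/6=29/10
seg 2: a=4, c=M2/2=-27/10, d=(M3−M2)/(6·2)=9/20, b=Δ2−h2·(2M2+M3)/6=-2/5
t_q=3 → seg 1, τ=1; S=-1+29/10·τ+21/20·τ²+-5/8·τ³=93/40

  seg 0: a=-4 b=4/5 c=0 d=7/40
  seg 1: a=-1 b=29/10 c=21/20 d=-5/8
  seg 2: a=4 b=-2/5 c=-27/10 d=9/20
S(3) = 93/40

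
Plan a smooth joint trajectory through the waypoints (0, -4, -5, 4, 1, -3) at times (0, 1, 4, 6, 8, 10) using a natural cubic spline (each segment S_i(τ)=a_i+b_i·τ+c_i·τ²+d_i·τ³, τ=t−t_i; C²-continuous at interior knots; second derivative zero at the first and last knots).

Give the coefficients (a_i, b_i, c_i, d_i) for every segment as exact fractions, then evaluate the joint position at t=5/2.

  seg 0: a=0 b=-12710/3003 c=0 d=698/3003
  seg 1: a=-4 b=-10616/3003 c=698/1001 d=101/819
  seg 2: a=-5 b=919/231 c=1809/1001 d=-18575/24024
  seg 3: a=4 b=1655/858 c=-11339/4004 d=13423/24024
  seg 4: a=1 b=-8090/3003 c=521/1001 d=-521/6006
S(5/2) = -58599/8008

Δ: Δ0=-4, Δ1=-1/3, Δ2=9/2, Δ3=-3/2, Δ4=-2
row 1: diag=8, rhs=22; c'=3/8, d'=11/4
row 2: denom=10−3·3/8=71/8; d'=(29−3·11/4)/(71/8)=166/71
row 3: denom=8−2·16/71=536/71; d'=(-36−2·166/71)/(536/71)=-361/67
row 4: denom=8−2·71/268=1001/134; d'=(-3−2·-361/67)/(1001/134)=1042/1001
back: M4=1042/1001
back: M3=-361/67−71/268·1042/1001=-11339/2002
back: M2=166/71−16/71·-11339/2002=3618/1001
back: M1=11/4−3/8·3618/1001=1396/1001
M: M0=0, M1=1396/1001, M2=3618/1001, M3=-11339/2002, M4=1042/1001, M5=0
seg 0: a=0, c=M0/2=0, d=(M1−M0)/(6·1)=698/3003, b=Δ0−h0·(2M0+M1)/6=-12710/3003
seg 1: a=-4, c=M1/2=698/1001, d=(M2−M1)/(6·3)=101/819, b=Δ1−h1·(2M1+M2)/6=-10616/3003
seg 2: a=-5, c=M2/2=1809/1001, d=(M3−M2)/(6·2)=-18575/24024, b=Δ2−h2·(2M2+M3)/6=919/231
seg 3: a=4, c=M3/2=-11339/4004, d=(M4−M3)/(6·2)=13423/24024, b=Δ3−h3·(2M3+M4)/6=1655/858
seg 4: a=1, c=M4/2=521/1001, d=(M5−M4)/(6·2)=-521/6006, b=Δ4−h4·(2M4+M5)/6=-8090/3003
t_q=5/2 → seg 1, τ=3/2; S=-4+-10616/3003·τ+698/1001·τ²+101/819·τ³=-58599/8008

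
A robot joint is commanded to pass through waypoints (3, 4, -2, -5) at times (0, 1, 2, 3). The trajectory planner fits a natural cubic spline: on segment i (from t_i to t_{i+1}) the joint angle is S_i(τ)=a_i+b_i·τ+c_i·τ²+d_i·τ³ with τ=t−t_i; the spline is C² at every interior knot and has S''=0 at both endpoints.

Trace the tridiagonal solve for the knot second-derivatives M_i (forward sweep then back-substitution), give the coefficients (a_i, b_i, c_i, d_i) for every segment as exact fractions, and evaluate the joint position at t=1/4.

  seg 0: a=3 b=46/15 c=0 d=-31/15
  seg 1: a=4 b=-47/15 c=-31/5 d=10/3
  seg 2: a=-2 b=-83/15 c=19/5 d=-19/15
S(1/4) = 239/64

Δ: Δ0=1, Δ1=-6, Δ2=-3
row 1: diag=4, rhs=-42; c'=1/4, d'=-21/2
row 2: denom=4−1·1/4=15/4; d'=(18−1·-21/2)/(15/4)=38/5
back: M2=38/5
back: M1=-21/2−1/4·38/5=-62/5
M: M0=0, M1=-62/5, M2=38/5, M3=0
seg 0: a=3, c=M0/2=0, d=(M1−M0)/(6·1)=-31/15, b=Δ0−h0·(2M0+M1)/6=46/15
seg 1: a=4, c=M1/2=-31/5, d=(M2−M1)/(6·1)=10/3, b=Δ1−h1·(2M1+M2)/6=-47/15
seg 2: a=-2, c=M2/2=19/5, d=(M3−M2)/(6·1)=-19/15, b=Δ2−h2·(2M2+M3)/6=-83/15
t_q=1/4 → seg 0, τ=1/4; S=3+46/15·τ+0·τ²+-31/15·τ³=239/64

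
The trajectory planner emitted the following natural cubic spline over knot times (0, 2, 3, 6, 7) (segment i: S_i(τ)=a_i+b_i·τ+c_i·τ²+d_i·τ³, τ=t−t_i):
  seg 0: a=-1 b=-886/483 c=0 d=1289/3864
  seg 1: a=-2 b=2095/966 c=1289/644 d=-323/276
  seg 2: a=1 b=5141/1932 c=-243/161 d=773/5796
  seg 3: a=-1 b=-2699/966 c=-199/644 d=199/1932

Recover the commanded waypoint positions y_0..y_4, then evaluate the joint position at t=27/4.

y_0 = S_0(0) = a_0 = -1
y_1 = S_1(0) = a_1 = -2
y_2 = S_2(0) = a_2 = 1
y_3 = S_3(0) = a_3 = -1
y_4 = S_3(1) = -4
t_q=27/4 is in segment 3 (τ=3/4); S_3(τ)=-132957/41216

y_0=-1 y_1=-2 y_2=1 y_3=-1 y_4=-4
S(27/4) = -132957/41216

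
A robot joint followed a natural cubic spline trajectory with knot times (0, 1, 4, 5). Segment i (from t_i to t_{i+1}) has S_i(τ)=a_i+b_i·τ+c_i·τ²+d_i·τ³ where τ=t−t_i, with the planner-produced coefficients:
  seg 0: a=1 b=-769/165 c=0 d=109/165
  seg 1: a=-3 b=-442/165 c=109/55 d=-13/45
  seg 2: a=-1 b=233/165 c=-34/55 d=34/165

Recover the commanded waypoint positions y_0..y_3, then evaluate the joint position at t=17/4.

y_0 = S_0(0) = a_0 = 1
y_1 = S_1(0) = a_1 = -3
y_2 = S_2(0) = a_2 = -1
y_3 = S_2(1) = 0
t_q=17/4 is in segment 2 (τ=1/4); S_2(τ)=-1201/1760

y_0=1 y_1=-3 y_2=-1 y_3=0
S(17/4) = -1201/1760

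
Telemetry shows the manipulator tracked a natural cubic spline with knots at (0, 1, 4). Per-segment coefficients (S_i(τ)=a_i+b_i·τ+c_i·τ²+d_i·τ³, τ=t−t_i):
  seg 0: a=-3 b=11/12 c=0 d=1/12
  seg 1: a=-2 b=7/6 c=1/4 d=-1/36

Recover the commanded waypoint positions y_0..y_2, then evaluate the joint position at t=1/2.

y_0=-3 y_1=-2 y_2=3
S(1/2) = -81/32

y_0 = S_0(0) = a_0 = -3
y_1 = S_1(0) = a_1 = -2
y_2 = S_1(3) = 3
t_q=1/2 is in segment 0 (τ=1/2); S_0(τ)=-81/32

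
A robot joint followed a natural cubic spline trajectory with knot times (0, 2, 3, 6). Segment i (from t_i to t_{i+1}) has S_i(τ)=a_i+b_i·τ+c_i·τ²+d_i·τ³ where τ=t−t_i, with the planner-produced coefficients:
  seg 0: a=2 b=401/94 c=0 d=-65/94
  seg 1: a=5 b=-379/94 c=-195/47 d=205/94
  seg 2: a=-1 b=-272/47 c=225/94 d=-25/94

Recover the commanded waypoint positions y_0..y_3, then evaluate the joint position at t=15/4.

y_0 = S_0(0) = a_0 = 2
y_1 = S_1(0) = a_1 = 5
y_2 = S_2(0) = a_2 = -1
y_3 = S_2(3) = -4
t_q=15/4 is in segment 2 (τ=3/4); S_2(τ)=-24703/6016

y_0=2 y_1=5 y_2=-1 y_3=-4
S(15/4) = -24703/6016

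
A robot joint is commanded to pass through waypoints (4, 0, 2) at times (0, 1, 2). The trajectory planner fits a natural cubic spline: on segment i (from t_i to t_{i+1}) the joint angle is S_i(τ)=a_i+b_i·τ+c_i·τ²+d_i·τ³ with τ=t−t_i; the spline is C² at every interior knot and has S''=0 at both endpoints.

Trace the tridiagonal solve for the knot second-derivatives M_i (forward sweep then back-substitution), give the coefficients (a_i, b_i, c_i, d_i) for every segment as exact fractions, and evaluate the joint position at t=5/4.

  seg 0: a=4 b=-11/2 c=0 d=3/2
  seg 1: a=0 b=-1 c=9/2 d=-3/2
S(5/4) = 1/128

Δ: Δ0=-4, Δ1=2
row 1: diag=4, rhs=36; c'=1/4, d'=9
back: M1=9
M: M0=0, M1=9, M2=0
seg 0: a=4, c=M0/2=0, d=(M1−M0)/(6·1)=3/2, b=Δ0−h0·(2M0+M1)/6=-11/2
seg 1: a=0, c=M1/2=9/2, d=(M2−M1)/(6·1)=-3/2, b=Δ1−h1·(2M1+M2)/6=-1
t_q=5/4 → seg 1, τ=1/4; S=0+-1·τ+9/2·τ²+-3/2·τ³=1/128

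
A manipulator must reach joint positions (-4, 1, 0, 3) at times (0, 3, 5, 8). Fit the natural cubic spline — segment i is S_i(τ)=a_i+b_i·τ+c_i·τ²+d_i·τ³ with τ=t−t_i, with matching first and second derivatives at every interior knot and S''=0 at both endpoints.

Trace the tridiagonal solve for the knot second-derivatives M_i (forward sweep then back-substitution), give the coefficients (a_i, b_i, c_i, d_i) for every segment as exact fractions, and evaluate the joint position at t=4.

  seg 0: a=-4 b=39/16 c=0 d=-37/432
  seg 1: a=1 b=1/8 c=-37/48 d=11/48
  seg 2: a=0 b=-5/24 c=29/48 d=-29/432
S(4) = 7/12

Δ: Δ0=5/3, Δ1=-1/2, Δ2=1
row 1: diag=10, rhs=-13; c'=1/5, d'=-13/10
row 2: denom=10−2·1/5=48/5; d'=(9−2·-13/10)/(48/5)=29/24
back: M2=29/24
back: M1=-13/10−1/5·29/24=-37/24
M: M0=0, M1=-37/24, M2=29/24, M3=0
seg 0: a=-4, c=M0/2=0, d=(M1−M0)/(6·3)=-37/432, b=Δ0−h0·(2M0+M1)/6=39/16
seg 1: a=1, c=M1/2=-37/48, d=(M2−M1)/(6·2)=11/48, b=Δ1−h1·(2M1+M2)/6=1/8
seg 2: a=0, c=M2/2=29/48, d=(M3−M2)/(6·3)=-29/432, b=Δ2−h2·(2M2+M3)/6=-5/24
t_q=4 → seg 1, τ=1; S=1+1/8·τ+-37/48·τ²+11/48·τ³=7/12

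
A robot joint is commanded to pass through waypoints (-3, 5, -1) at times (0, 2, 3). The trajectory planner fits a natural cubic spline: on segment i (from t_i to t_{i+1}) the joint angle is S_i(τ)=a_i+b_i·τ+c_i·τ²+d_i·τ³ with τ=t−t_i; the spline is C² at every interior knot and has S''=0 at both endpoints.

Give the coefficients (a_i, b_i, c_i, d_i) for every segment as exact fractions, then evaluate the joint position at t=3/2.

  seg 0: a=-3 b=22/3 c=0 d=-5/6
  seg 1: a=5 b=-8/3 c=-5 d=5/3
S(3/2) = 83/16

Δ: Δ0=4, Δ1=-6
row 1: diag=6, rhs=-60; c'=1/6, d'=-10
back: M1=-10
M: M0=0, M1=-10, M2=0
seg 0: a=-3, c=M0/2=0, d=(M1−M0)/(6·2)=-5/6, b=Δ0−h0·(2M0+M1)/6=22/3
seg 1: a=5, c=M1/2=-5, d=(M2−M1)/(6·1)=5/3, b=Δ1−h1·(2M1+M2)/6=-8/3
t_q=3/2 → seg 0, τ=3/2; S=-3+22/3·τ+0·τ²+-5/6·τ³=83/16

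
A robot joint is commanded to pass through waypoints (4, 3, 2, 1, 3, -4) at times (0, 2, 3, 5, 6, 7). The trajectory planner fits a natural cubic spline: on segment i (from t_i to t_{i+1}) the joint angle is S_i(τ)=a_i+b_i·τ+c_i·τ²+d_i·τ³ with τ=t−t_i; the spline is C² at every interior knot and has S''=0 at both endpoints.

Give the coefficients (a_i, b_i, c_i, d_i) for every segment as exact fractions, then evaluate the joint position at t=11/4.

Δ: Δ0=-1/2, Δ1=-1, Δ2=-1/2, Δ3=2, Δ4=-7
row 1: diag=6, rhs=-3; c'=1/6, d'=-1/2
row 2: denom=6−1·1/6=35/6; d'=(3−1·-1/2)/(35/6)=3/5
row 3: denom=6−2·12/35=186/35; d'=(15−2·3/5)/(186/35)=161/62
row 4: denom=4−1·35/186=709/186; d'=(-54−1·161/62)/(709/186)=-10527/709
back: M4=-10527/709
back: M3=161/62−35/186·-10527/709=3822/709
back: M2=3/5−12/35·3822/709=-885/709
back: M1=-1/2−1/6·-885/709=-207/709
M: M0=0, M1=-207/709, M2=-885/709, M3=3822/709, M4=-10527/709, M5=0
seg 0: a=4, c=M0/2=0, d=(M1−M0)/(6·2)=-69/2836, b=Δ0−h0·(2M0+M1)/6=-571/1418
seg 1: a=3, c=M1/2=-207/1418, d=(M2−M1)/(6·1)=-113/709, b=Δ1−h1·(2M1+M2)/6=-985/1418
seg 2: a=2, c=M2/2=-885/1418, d=(M3−M2)/(6·2)=1569/2836, b=Δ2−h2·(2M2+M3)/6=-2077/1418
seg 3: a=1, c=M3/2=1911/709, d=(M4−M3)/(6·1)=-4783/1418, b=Δ3−h3·(2M3+M4)/6=3797/1418
seg 4: a=3, c=M4/2=-10527/1418, d=(M5−M4)/(6·1)=3509/1418, b=Δ4−h4·(2M4+M5)/6=-1454/709
t_q=11/4 → seg 1, τ=3/4; S=3+-985/1418·τ+-207/1418·τ²+-113/709·τ³=105711/45376

  seg 0: a=4 b=-571/1418 c=0 d=-69/2836
  seg 1: a=3 b=-985/1418 c=-207/1418 d=-113/709
  seg 2: a=2 b=-2077/1418 c=-885/1418 d=1569/2836
  seg 3: a=1 b=3797/1418 c=1911/709 d=-4783/1418
  seg 4: a=3 b=-1454/709 c=-10527/1418 d=3509/1418
S(11/4) = 105711/45376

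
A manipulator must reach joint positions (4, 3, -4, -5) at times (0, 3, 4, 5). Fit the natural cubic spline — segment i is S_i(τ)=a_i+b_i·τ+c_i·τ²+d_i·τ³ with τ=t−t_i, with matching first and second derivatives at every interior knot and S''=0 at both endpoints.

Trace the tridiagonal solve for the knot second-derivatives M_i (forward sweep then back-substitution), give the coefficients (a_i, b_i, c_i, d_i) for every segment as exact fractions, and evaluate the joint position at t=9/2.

Δ: Δ0=-1/3, Δ1=-7, Δ2=-1
row 1: diag=8, rhs=-40; c'=1/8, d'=-5
row 2: denom=4−1·1/8=31/8; d'=(36−1·-5)/(31/8)=328/31
back: M2=328/31
back: M1=-5−1/8·328/31=-196/31
M: M0=0, M1=-196/31, M2=328/31, M3=0
seg 0: a=4, c=M0/2=0, d=(M1−M0)/(6·3)=-98/279, b=Δ0−h0·(2M0+M1)/6=263/93
seg 1: a=3, c=M1/2=-98/31, d=(M2−M1)/(6·1)=262/93, b=Δ1−h1·(2M1+M2)/6=-619/93
seg 2: a=-4, c=M2/2=164/31, d=(M3−M2)/(6·1)=-164/93, b=Δ2−h2·(2M2+M3)/6=-421/93
t_q=9/2 → seg 2, τ=1/2; S=-4+-421/93·τ+164/31·τ²+-164/93·τ³=-160/31

  seg 0: a=4 b=263/93 c=0 d=-98/279
  seg 1: a=3 b=-619/93 c=-98/31 d=262/93
  seg 2: a=-4 b=-421/93 c=164/31 d=-164/93
S(9/2) = -160/31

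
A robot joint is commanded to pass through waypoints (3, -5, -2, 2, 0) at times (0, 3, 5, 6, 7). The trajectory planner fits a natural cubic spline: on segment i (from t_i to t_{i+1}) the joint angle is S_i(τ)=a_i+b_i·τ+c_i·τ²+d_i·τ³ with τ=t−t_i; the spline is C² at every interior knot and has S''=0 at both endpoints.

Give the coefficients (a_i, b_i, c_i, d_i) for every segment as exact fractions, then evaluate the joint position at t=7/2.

  seg 0: a=3 b=-4573/1284 c=0 d=383/3852
  seg 1: a=-5 b=-563/642 c=383/428 d=377/2568
  seg 2: a=-2 b=1433/321 c=190/107 d=-719/321
  seg 3: a=2 b=416/321 c=-529/107 d=529/321
S(7/2) = -35585/6848

Δ: Δ0=-8/3, Δ1=3/2, Δ2=4, Δ3=-2
row 1: diag=10, rhs=25; c'=1/5, d'=5/2
row 2: denom=6−2·1/5=28/5; d'=(15−2·5/2)/(28/5)=25/14
row 3: denom=4−1·5/28=107/28; d'=(-36−1·25/14)/(107/28)=-1058/107
back: M3=-1058/107
back: M2=25/14−5/28·-1058/107=380/107
back: M1=5/2−1/5·380/107=383/214
M: M0=0, M1=383/214, M2=380/107, M3=-1058/107, M4=0
seg 0: a=3, c=M0/2=0, d=(M1−M0)/(6·3)=383/3852, b=Δ0−h0·(2M0+M1)/6=-4573/1284
seg 1: a=-5, c=M1/2=383/428, d=(M2−M1)/(6·2)=377/2568, b=Δ1−h1·(2M1+M2)/6=-563/642
seg 2: a=-2, c=M2/2=190/107, d=(M3−M2)/(6·1)=-719/321, b=Δ2−h2·(2M2+M3)/6=1433/321
seg 3: a=2, c=M3/2=-529/107, d=(M4−M3)/(6·1)=529/321, b=Δ3−h3·(2M3+M4)/6=416/321
t_q=7/2 → seg 1, τ=1/2; S=-5+-563/642·τ+383/428·τ²+377/2568·τ³=-35585/6848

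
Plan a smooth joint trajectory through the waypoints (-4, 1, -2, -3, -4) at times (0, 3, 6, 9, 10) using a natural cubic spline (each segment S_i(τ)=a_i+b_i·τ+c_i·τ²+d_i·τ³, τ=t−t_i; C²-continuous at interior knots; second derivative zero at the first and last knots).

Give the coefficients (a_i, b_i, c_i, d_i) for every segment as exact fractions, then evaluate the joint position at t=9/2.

Δ: Δ0=5/3, Δ1=-1, Δ2=-1/3, Δ3=-1
row 1: diag=12, rhs=-16; c'=1/4, d'=-4/3
row 2: denom=12−3·1/4=45/4; d'=(4−3·-4/3)/(45/4)=32/45
row 3: denom=8−3·4/15=36/5; d'=(-4−3·32/45)/(36/5)=-23/27
back: M3=-23/27
back: M2=32/45−4/15·-23/27=76/81
back: M1=-4/3−1/4·76/81=-127/81
M: M0=0, M1=-127/81, M2=76/81, M3=-23/27, M4=0
seg 0: a=-4, c=M0/2=0, d=(M1−M0)/(6·3)=-127/1458, b=Δ0−h0·(2M0+M1)/6=397/162
seg 1: a=1, c=M1/2=-127/162, d=(M2−M1)/(6·3)=203/1458, b=Δ1−h1·(2M1+M2)/6=8/81
seg 2: a=-2, c=M2/2=38/81, d=(M3−M2)/(6·3)=-145/1458, b=Δ2−h2·(2M2+M3)/6=-137/162
seg 3: a=-3, c=M3/2=-23/54, d=(M4−M3)/(6·1)=23/162, b=Δ3−h3·(2M3+M4)/6=-58/81
t_q=9/2 → seg 1, τ=3/2; S=1+8/81·τ+-127/162·τ²+203/1458·τ³=-7/48

  seg 0: a=-4 b=397/162 c=0 d=-127/1458
  seg 1: a=1 b=8/81 c=-127/162 d=203/1458
  seg 2: a=-2 b=-137/162 c=38/81 d=-145/1458
  seg 3: a=-3 b=-58/81 c=-23/54 d=23/162
S(9/2) = -7/48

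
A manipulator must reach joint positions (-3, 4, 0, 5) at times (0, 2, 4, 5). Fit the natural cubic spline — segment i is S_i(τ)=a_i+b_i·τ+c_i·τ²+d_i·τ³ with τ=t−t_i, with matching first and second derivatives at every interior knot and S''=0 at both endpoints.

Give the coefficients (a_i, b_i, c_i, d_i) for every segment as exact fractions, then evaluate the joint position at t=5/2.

  seg 0: a=-3 b=62/11 c=0 d=-47/88
  seg 1: a=4 b=-17/22 c=-141/44 d=57/44
  seg 2: a=0 b=43/22 c=201/44 d=-67/44
S(5/2) = 1047/352

Δ: Δ0=7/2, Δ1=-2, Δ2=5
row 1: diag=8, rhs=-33; c'=1/4, d'=-33/8
row 2: denom=6−2·1/4=11/2; d'=(42−2·-33/8)/(11/2)=201/22
back: M2=201/22
back: M1=-33/8−1/4·201/22=-141/22
M: M0=0, M1=-141/22, M2=201/22, M3=0
seg 0: a=-3, c=M0/2=0, d=(M1−M0)/(6·2)=-47/88, b=Δ0−h0·(2M0+M1)/6=62/11
seg 1: a=4, c=M1/2=-141/44, d=(M2−M1)/(6·2)=57/44, b=Δ1−h1·(2M1+M2)/6=-17/22
seg 2: a=0, c=M2/2=201/44, d=(M3−M2)/(6·1)=-67/44, b=Δ2−h2·(2M2+M3)/6=43/22
t_q=5/2 → seg 1, τ=1/2; S=4+-17/22·τ+-141/44·τ²+57/44·τ³=1047/352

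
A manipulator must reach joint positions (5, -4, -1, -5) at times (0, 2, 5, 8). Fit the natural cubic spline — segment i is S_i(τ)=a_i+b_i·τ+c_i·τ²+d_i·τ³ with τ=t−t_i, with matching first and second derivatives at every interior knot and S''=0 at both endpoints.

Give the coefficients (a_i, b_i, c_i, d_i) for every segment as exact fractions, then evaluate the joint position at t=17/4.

  seg 0: a=5 b=-1291/222 c=0 d=73/222
  seg 1: a=-4 b=-415/222 c=73/37 d=-677/1998
  seg 2: a=-1 b=91/111 c=-239/222 d=239/1998
S(17/4) = -9839/4736

Δ: Δ0=-9/2, Δ1=1, Δ2=-4/3
row 1: diag=10, rhs=33; c'=3/10, d'=33/10
row 2: denom=12−3·3/10=111/10; d'=(-14−3·33/10)/(111/10)=-239/111
back: M2=-239/111
back: M1=33/10−3/10·-239/111=146/37
M: M0=0, M1=146/37, M2=-239/111, M3=0
seg 0: a=5, c=M0/2=0, d=(M1−M0)/(6·2)=73/222, b=Δ0−h0·(2M0+M1)/6=-1291/222
seg 1: a=-4, c=M1/2=73/37, d=(M2−M1)/(6·3)=-677/1998, b=Δ1−h1·(2M1+M2)/6=-415/222
seg 2: a=-1, c=M2/2=-239/222, d=(M3−M2)/(6·3)=239/1998, b=Δ2−h2·(2M2+M3)/6=91/111
t_q=17/4 → seg 1, τ=9/4; S=-4+-415/222·τ+73/37·τ²+-677/1998·τ³=-9839/4736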